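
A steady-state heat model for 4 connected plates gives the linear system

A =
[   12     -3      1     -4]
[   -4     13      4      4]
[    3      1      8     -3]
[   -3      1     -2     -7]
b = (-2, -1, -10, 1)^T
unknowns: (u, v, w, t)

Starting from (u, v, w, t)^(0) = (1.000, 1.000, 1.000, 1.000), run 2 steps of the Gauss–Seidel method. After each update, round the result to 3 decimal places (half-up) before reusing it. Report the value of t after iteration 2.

0.341

Iteration 1:
  u = (-2 - (-3)·1.000 - (1)·1.000 - (-4)·1.000) / (12) = 0.333
  v = (-1 - (-4)·0.333 - (4)·1.000 - (4)·1.000) / (13) = -0.590
  w = (-10 - (3)·0.333 - (1)·-0.590 - (-3)·1.000) / (8) = -0.926
  t = (1 - (-3)·0.333 - (1)·-0.590 - (-2)·-0.926) / (-7) = -0.105
Iteration 2:
  u = (-2 - (-3)·-0.590 - (1)·-0.926 - (-4)·-0.105) / (12) = -0.272
  v = (-1 - (-4)·-0.272 - (4)·-0.926 - (4)·-0.105) / (13) = 0.157
  w = (-10 - (3)·-0.272 - (1)·0.157 - (-3)·-0.105) / (8) = -1.207
  t = (1 - (-3)·-0.272 - (1)·0.157 - (-2)·-1.207) / (-7) = 0.341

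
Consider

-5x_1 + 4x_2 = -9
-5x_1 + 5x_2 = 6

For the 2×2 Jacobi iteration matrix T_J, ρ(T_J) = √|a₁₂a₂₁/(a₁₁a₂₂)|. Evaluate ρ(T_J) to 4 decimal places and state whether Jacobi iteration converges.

a₁₂a₂₁/(a₁₁a₂₂) = (4)·(-5) / ((-5)·(5)) = 0.800000
ρ = √|0.800000| = √0.800000 = 0.8944
ρ < 1, so Jacobi converges

0.8944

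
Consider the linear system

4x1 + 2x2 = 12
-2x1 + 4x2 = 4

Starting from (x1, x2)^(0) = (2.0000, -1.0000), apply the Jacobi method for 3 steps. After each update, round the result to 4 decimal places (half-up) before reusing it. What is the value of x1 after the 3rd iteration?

1.6250

Iteration 1:
  x1 = (12 - (2)·-1.0000) / (4) = 3.5000
  x2 = (4 - (-2)·2.0000) / (4) = 2.0000
Iteration 2:
  x1 = (12 - (2)·2.0000) / (4) = 2.0000
  x2 = (4 - (-2)·3.5000) / (4) = 2.7500
Iteration 3:
  x1 = (12 - (2)·2.7500) / (4) = 1.6250
  x2 = (4 - (-2)·2.0000) / (4) = 2.0000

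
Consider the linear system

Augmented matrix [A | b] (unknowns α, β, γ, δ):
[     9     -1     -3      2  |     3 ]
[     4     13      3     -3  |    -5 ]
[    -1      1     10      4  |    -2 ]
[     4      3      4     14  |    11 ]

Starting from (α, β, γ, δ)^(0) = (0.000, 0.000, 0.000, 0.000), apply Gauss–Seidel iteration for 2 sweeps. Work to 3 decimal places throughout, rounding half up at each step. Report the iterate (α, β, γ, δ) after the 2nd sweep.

Iteration 1:
  α = (3 - (-1)·0.000 - (-3)·0.000 - (2)·0.000) / (9) = 0.333
  β = (-5 - (4)·0.333 - (3)·0.000 - (-3)·0.000) / (13) = -0.487
  γ = (-2 - (-1)·0.333 - (1)·-0.487 - (4)·0.000) / (10) = -0.118
  δ = (11 - (4)·0.333 - (3)·-0.487 - (4)·-0.118) / (14) = 0.829
Iteration 2:
  α = (3 - (-1)·-0.487 - (-3)·-0.118 - (2)·0.829) / (9) = 0.056
  β = (-5 - (4)·0.056 - (3)·-0.118 - (-3)·0.829) / (13) = -0.183
  γ = (-2 - (-1)·0.056 - (1)·-0.183 - (4)·0.829) / (10) = -0.508
  δ = (11 - (4)·0.056 - (3)·-0.183 - (4)·-0.508) / (14) = 0.954

(0.056, -0.183, -0.508, 0.954)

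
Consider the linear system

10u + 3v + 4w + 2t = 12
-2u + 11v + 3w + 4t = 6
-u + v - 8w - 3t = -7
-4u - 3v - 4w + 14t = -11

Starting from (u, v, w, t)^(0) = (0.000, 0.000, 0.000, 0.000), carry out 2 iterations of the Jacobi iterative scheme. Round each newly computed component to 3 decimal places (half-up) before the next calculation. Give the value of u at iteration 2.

Iteration 1:
  u = (12 - (3)·0.000 - (4)·0.000 - (2)·0.000) / (10) = 1.200
  v = (6 - (-2)·0.000 - (3)·0.000 - (4)·0.000) / (11) = 0.545
  w = (-7 - (-1)·0.000 - (1)·0.000 - (-3)·0.000) / (-8) = 0.875
  t = (-11 - (-4)·0.000 - (-3)·0.000 - (-4)·0.000) / (14) = -0.786
Iteration 2:
  u = (12 - (3)·0.545 - (4)·0.875 - (2)·-0.786) / (10) = 0.844
  v = (6 - (-2)·1.200 - (3)·0.875 - (4)·-0.786) / (11) = 0.811
  w = (-7 - (-1)·1.200 - (1)·0.545 - (-3)·-0.786) / (-8) = 1.088
  t = (-11 - (-4)·1.200 - (-3)·0.545 - (-4)·0.875) / (14) = -0.076

0.844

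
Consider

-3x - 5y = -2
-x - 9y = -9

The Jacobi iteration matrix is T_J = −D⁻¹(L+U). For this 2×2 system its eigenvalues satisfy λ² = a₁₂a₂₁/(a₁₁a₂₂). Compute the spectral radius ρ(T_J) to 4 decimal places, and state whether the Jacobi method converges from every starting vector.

a₁₂a₂₁/(a₁₁a₂₂) = (-5)·(-1) / ((-3)·(-9)) = 0.185185
ρ = √|0.185185| = √0.185185 = 0.4303
ρ < 1, so Jacobi converges

0.4303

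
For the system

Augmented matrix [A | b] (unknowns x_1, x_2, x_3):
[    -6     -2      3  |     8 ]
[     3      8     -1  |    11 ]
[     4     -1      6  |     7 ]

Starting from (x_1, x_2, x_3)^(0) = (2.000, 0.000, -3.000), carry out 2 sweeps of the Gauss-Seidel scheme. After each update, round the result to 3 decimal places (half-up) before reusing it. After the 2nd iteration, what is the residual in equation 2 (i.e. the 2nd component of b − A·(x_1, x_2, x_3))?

Iteration 1:
  x_1 = (8 - (-2)·0.000 - (3)·-3.000) / (-6) = -2.833
  x_2 = (11 - (3)·-2.833 - (-1)·-3.000) / (8) = 2.062
  x_3 = (7 - (4)·-2.833 - (-1)·2.062) / (6) = 3.399
Iteration 2:
  x_1 = (8 - (-2)·2.062 - (3)·3.399) / (-6) = -0.321
  x_2 = (11 - (3)·-0.321 - (-1)·3.399) / (8) = 1.920
  x_3 = (7 - (4)·-0.321 - (-1)·1.920) / (6) = 1.701
Residual b − A·x = (4.811, -1.696, -0.002)

-1.696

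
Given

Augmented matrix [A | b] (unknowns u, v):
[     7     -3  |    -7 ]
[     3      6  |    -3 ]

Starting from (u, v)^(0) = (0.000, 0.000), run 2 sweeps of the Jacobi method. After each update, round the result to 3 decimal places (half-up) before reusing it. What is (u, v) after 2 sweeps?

(-1.214, 0.000)

Iteration 1:
  u = (-7 - (-3)·0.000) / (7) = -1.000
  v = (-3 - (3)·0.000) / (6) = -0.500
Iteration 2:
  u = (-7 - (-3)·-0.500) / (7) = -1.214
  v = (-3 - (3)·-1.000) / (6) = 0.000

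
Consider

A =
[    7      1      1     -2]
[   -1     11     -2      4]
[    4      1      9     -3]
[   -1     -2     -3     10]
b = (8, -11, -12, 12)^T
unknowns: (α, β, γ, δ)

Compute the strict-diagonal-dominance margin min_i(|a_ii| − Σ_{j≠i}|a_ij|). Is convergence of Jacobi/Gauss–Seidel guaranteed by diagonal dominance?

row 1: |7| − (1+1+2) = 3
row 2: |11| − (1+2+4) = 4
row 3: |9| − (4+1+3) = 1
row 4: |10| − (1+2+3) = 4
minimum over rows = 1 → strictly diagonally dominant (convergence guaranteed)

1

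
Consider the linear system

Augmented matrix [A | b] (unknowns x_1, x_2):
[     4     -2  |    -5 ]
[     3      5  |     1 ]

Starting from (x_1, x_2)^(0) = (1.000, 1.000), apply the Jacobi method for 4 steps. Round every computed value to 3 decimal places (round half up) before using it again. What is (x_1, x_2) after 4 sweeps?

(-0.715, 0.755)

Iteration 1:
  x_1 = (-5 - (-2)·1.000) / (4) = -0.750
  x_2 = (1 - (3)·1.000) / (5) = -0.400
Iteration 2:
  x_1 = (-5 - (-2)·-0.400) / (4) = -1.450
  x_2 = (1 - (3)·-0.750) / (5) = 0.650
Iteration 3:
  x_1 = (-5 - (-2)·0.650) / (4) = -0.925
  x_2 = (1 - (3)·-1.450) / (5) = 1.070
Iteration 4:
  x_1 = (-5 - (-2)·1.070) / (4) = -0.715
  x_2 = (1 - (3)·-0.925) / (5) = 0.755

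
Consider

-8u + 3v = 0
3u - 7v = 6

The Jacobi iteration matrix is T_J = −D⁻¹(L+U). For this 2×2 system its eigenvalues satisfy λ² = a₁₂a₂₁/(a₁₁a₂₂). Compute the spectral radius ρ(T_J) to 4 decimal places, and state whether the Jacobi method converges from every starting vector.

0.4009

a₁₂a₂₁/(a₁₁a₂₂) = (3)·(3) / ((-8)·(-7)) = 0.160714
ρ = √|0.160714| = √0.160714 = 0.4009
ρ < 1, so Jacobi converges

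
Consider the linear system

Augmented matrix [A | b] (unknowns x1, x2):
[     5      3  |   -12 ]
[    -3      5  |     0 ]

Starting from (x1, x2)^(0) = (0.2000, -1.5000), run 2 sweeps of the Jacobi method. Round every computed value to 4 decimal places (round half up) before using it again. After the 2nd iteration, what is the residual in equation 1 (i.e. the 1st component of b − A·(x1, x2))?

Iteration 1:
  x1 = (-12 - (3)·-1.5000) / (5) = -1.5000
  x2 = (0 - (-3)·0.2000) / (5) = 0.1200
Iteration 2:
  x1 = (-12 - (3)·0.1200) / (5) = -2.4720
  x2 = (0 - (-3)·-1.5000) / (5) = -0.9000
Residual b − A·x = (3.0600, -2.9160)

3.0600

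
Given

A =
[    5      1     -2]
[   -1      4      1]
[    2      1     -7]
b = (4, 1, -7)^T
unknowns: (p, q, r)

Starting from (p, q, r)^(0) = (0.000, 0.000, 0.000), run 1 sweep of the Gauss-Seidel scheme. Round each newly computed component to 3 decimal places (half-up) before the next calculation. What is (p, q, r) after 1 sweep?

Iteration 1:
  p = (4 - (1)·0.000 - (-2)·0.000) / (5) = 0.800
  q = (1 - (-1)·0.800 - (1)·0.000) / (4) = 0.450
  r = (-7 - (2)·0.800 - (1)·0.450) / (-7) = 1.293

(0.800, 0.450, 1.293)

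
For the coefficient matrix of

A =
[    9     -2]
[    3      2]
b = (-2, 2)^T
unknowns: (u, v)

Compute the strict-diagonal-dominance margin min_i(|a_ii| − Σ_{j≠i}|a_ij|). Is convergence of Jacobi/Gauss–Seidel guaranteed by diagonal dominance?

-1

row 1: |9| − (2) = 7
row 2: |2| − (3) = -1
minimum over rows = -1 → not strictly diagonally dominant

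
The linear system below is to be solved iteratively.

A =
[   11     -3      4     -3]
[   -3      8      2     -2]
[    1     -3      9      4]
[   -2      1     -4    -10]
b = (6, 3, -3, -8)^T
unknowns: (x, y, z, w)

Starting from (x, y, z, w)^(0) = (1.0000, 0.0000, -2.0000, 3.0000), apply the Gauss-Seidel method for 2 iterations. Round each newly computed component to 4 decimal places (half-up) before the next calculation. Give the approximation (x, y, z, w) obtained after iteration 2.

Iteration 1:
  x = (6 - (-3)·0.0000 - (4)·-2.0000 - (-3)·3.0000) / (11) = 2.0909
  y = (3 - (-3)·2.0909 - (2)·-2.0000 - (-2)·3.0000) / (8) = 2.4091
  z = (-3 - (1)·2.0909 - (-3)·2.4091 - (4)·3.0000) / (9) = -1.0960
  w = (-8 - (-2)·2.0909 - (1)·2.4091 - (-4)·-1.0960) / (-10) = 1.0611
Iteration 2:
  x = (6 - (-3)·2.4091 - (4)·-1.0960 - (-3)·1.0611) / (11) = 1.8904
  y = (3 - (-3)·1.8904 - (2)·-1.0960 - (-2)·1.0611) / (8) = 1.6232
  z = (-3 - (1)·1.8904 - (-3)·1.6232 - (4)·1.0611) / (9) = -0.4739
  w = (-8 - (-2)·1.8904 - (1)·1.6232 - (-4)·-0.4739) / (-10) = 0.7738

(1.8904, 1.6232, -0.4739, 0.7738)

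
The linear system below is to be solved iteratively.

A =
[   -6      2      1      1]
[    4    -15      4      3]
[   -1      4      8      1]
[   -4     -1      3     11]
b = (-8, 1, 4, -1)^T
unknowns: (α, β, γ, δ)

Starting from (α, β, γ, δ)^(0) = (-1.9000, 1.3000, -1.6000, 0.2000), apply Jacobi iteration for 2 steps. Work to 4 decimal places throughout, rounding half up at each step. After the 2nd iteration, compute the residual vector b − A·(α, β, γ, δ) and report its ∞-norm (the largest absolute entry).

Iteration 1:
  α = (-8 - (2)·1.3000 - (1)·-1.6000 - (1)·0.2000) / (-6) = 1.5333
  β = (1 - (4)·-1.9000 - (4)·-1.6000 - (3)·0.2000) / (-15) = -0.9600
  γ = (4 - (-1)·-1.9000 - (4)·1.3000 - (1)·0.2000) / (8) = -0.4125
  δ = (-1 - (-4)·-1.9000 - (-1)·1.3000 - (3)·-1.6000) / (11) = -0.2273
Iteration 2:
  α = (-8 - (2)·-0.9600 - (1)·-0.4125 - (1)·-0.2273) / (-6) = 0.9067
  β = (1 - (4)·1.5333 - (4)·-0.4125 - (3)·-0.2273) / (-15) = 0.1868
  γ = (4 - (-1)·1.5333 - (4)·-0.9600 - (1)·-0.2273) / (8) = 1.2001
  δ = (-1 - (-4)·1.5333 - (-1)·-0.9600 - (3)·-0.4125) / (11) = 0.4919
Residual b − A·x = (-4.6254, -6.1009, -5.9332, -6.1976); ∞-norm = 6.1976

6.1976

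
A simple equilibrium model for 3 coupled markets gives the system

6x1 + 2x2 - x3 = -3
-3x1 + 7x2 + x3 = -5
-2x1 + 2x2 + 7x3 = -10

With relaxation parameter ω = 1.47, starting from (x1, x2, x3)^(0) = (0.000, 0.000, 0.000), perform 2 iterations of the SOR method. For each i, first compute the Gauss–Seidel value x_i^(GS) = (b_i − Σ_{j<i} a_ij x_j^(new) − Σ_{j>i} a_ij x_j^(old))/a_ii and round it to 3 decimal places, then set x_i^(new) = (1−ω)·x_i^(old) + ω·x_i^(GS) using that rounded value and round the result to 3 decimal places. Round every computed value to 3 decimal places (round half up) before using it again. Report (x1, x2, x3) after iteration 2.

Iteration 1:
  x1: GS value = (-3 - (2)·0.000 - (-1)·0.000) / (6) = -0.500;  x1 ← (1−ω)·0.000 + ω·-0.500 = -0.735
  x2: GS value = (-5 - (-3)·-0.735 - (1)·0.000) / (7) = -1.029;  x2 ← (1−ω)·0.000 + ω·-1.029 = -1.513
  x3: GS value = (-10 - (-2)·-0.735 - (2)·-1.513) / (7) = -1.206;  x3 ← (1−ω)·0.000 + ω·-1.206 = -1.773
Iteration 2:
  x1: GS value = (-3 - (2)·-1.513 - (-1)·-1.773) / (6) = -0.291;  x1 ← (1−ω)·-0.735 + ω·-0.291 = -0.082
  x2: GS value = (-5 - (-3)·-0.082 - (1)·-1.773) / (7) = -0.496;  x2 ← (1−ω)·-1.513 + ω·-0.496 = -0.018
  x3: GS value = (-10 - (-2)·-0.082 - (2)·-0.018) / (7) = -1.447;  x3 ← (1−ω)·-1.773 + ω·-1.447 = -1.294

(-0.082, -0.018, -1.294)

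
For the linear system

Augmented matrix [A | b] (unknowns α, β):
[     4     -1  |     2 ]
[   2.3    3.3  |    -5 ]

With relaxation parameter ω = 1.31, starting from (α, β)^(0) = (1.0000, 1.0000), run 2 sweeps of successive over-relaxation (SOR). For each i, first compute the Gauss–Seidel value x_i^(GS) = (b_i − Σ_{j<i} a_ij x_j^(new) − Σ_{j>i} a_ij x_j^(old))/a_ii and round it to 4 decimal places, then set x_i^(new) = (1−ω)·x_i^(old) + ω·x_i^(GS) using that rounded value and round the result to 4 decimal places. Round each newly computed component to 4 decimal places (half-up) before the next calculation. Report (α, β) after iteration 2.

(-0.5061, -0.6210)

Iteration 1:
  α: GS value = (2 - (-1)·1.0000) / (4) = 0.7500;  α ← (1−ω)·1.0000 + ω·0.7500 = 0.6725
  β: GS value = (-5 - (2.3)·0.6725) / (3.3) = -1.9839;  β ← (1−ω)·1.0000 + ω·-1.9839 = -2.9089
Iteration 2:
  α: GS value = (2 - (-1)·-2.9089) / (4) = -0.2272;  α ← (1−ω)·0.6725 + ω·-0.2272 = -0.5061
  β: GS value = (-5 - (2.3)·-0.5061) / (3.3) = -1.1624;  β ← (1−ω)·-2.9089 + ω·-1.1624 = -0.6210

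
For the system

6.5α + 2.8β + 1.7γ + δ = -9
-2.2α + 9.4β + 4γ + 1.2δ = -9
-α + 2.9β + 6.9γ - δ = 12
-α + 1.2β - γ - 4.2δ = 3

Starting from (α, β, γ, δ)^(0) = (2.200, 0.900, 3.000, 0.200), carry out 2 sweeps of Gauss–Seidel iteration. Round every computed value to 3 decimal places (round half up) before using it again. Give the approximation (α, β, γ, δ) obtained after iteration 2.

(-0.594, -2.006, 2.274, -1.687)

Iteration 1:
  α = (-9 - (2.8)·0.900 - (1.7)·3.000 - (1)·0.200) / (6.5) = -2.588
  β = (-9 - (-2.2)·-2.588 - (4)·3.000 - (1.2)·0.200) / (9.4) = -2.865
  γ = (12 - (-1)·-2.588 - (2.9)·-2.865 - (-1)·0.200) / (6.9) = 2.597
  δ = (3 - (-1)·-2.588 - (1.2)·-2.865 - (-1)·2.597) / (-4.2) = -1.535
Iteration 2:
  α = (-9 - (2.8)·-2.865 - (1.7)·2.597 - (1)·-1.535) / (6.5) = -0.594
  β = (-9 - (-2.2)·-0.594 - (4)·2.597 - (1.2)·-1.535) / (9.4) = -2.006
  γ = (12 - (-1)·-0.594 - (2.9)·-2.006 - (-1)·-1.535) / (6.9) = 2.274
  δ = (3 - (-1)·-0.594 - (1.2)·-2.006 - (-1)·2.274) / (-4.2) = -1.687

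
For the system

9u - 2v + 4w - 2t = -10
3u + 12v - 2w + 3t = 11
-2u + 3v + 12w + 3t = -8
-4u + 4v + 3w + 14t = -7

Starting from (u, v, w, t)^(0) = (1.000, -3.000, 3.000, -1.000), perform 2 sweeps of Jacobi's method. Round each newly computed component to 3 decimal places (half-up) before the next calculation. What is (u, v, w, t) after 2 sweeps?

Iteration 1:
  u = (-10 - (-2)·-3.000 - (4)·3.000 - (-2)·-1.000) / (9) = -3.333
  v = (11 - (3)·1.000 - (-2)·3.000 - (3)·-1.000) / (12) = 1.417
  w = (-8 - (-2)·1.000 - (3)·-3.000 - (3)·-1.000) / (12) = 0.500
  t = (-7 - (-4)·1.000 - (4)·-3.000 - (3)·3.000) / (14) = 0.000
Iteration 2:
  u = (-10 - (-2)·1.417 - (4)·0.500 - (-2)·0.000) / (9) = -1.018
  v = (11 - (3)·-3.333 - (-2)·0.500 - (3)·0.000) / (12) = 1.833
  w = (-8 - (-2)·-3.333 - (3)·1.417 - (3)·0.000) / (12) = -1.576
  t = (-7 - (-4)·-3.333 - (4)·1.417 - (3)·0.500) / (14) = -1.964

(-1.018, 1.833, -1.576, -1.964)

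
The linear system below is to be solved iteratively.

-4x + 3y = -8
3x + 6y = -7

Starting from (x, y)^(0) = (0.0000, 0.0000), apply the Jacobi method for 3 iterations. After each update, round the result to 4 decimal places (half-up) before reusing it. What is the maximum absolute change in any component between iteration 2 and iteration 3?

Iteration 1:
  x = (-8 - (3)·0.0000) / (-4) = 2.0000
  y = (-7 - (3)·0.0000) / (6) = -1.1667
Iteration 2:
  x = (-8 - (3)·-1.1667) / (-4) = 1.1250
  y = (-7 - (3)·2.0000) / (6) = -2.1667
Iteration 3:
  x = (-8 - (3)·-2.1667) / (-4) = 0.3750
  y = (-7 - (3)·1.1250) / (6) = -1.7292
Change: (-0.7500, 0.4375) → max |·| = 0.7500

0.7500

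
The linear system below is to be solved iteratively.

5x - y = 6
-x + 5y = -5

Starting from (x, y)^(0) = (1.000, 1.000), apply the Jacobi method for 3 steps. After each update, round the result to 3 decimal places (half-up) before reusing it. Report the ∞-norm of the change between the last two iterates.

Iteration 1:
  x = (6 - (-1)·1.000) / (5) = 1.400
  y = (-5 - (-1)·1.000) / (5) = -0.800
Iteration 2:
  x = (6 - (-1)·-0.800) / (5) = 1.040
  y = (-5 - (-1)·1.400) / (5) = -0.720
Iteration 3:
  x = (6 - (-1)·-0.720) / (5) = 1.056
  y = (-5 - (-1)·1.040) / (5) = -0.792
Change: (0.016, -0.072) → max |·| = 0.072

0.072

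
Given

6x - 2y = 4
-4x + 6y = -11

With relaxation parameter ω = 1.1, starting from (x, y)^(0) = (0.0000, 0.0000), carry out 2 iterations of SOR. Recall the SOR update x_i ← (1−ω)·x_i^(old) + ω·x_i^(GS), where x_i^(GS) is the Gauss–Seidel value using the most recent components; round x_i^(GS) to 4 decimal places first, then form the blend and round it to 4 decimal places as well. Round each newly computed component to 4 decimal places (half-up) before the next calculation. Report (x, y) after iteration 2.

Iteration 1:
  x: GS value = (4 - (-2)·0.0000) / (6) = 0.6667;  x ← (1−ω)·0.0000 + ω·0.6667 = 0.7334
  y: GS value = (-11 - (-4)·0.7334) / (6) = -1.3444;  y ← (1−ω)·0.0000 + ω·-1.3444 = -1.4788
Iteration 2:
  x: GS value = (4 - (-2)·-1.4788) / (6) = 0.1737;  x ← (1−ω)·0.7334 + ω·0.1737 = 0.1177
  y: GS value = (-11 - (-4)·0.1177) / (6) = -1.7549;  y ← (1−ω)·-1.4788 + ω·-1.7549 = -1.7825

(0.1177, -1.7825)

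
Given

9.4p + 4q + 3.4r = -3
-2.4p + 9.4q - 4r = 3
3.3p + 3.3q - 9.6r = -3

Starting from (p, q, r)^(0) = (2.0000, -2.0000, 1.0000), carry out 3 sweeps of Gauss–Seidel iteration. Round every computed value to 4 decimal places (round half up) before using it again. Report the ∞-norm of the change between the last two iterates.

0.3636

Iteration 1:
  p = (-3 - (4)·-2.0000 - (3.4)·1.0000) / (9.4) = 0.1702
  q = (3 - (-2.4)·0.1702 - (-4)·1.0000) / (9.4) = 0.7881
  r = (-3 - (3.3)·0.1702 - (3.3)·0.7881) / (-9.6) = 0.6419
Iteration 2:
  p = (-3 - (4)·0.7881 - (3.4)·0.6419) / (9.4) = -0.8867
  q = (3 - (-2.4)·-0.8867 - (-4)·0.6419) / (9.4) = 0.3659
  r = (-3 - (3.3)·-0.8867 - (3.3)·0.3659) / (-9.6) = 0.1335
Iteration 3:
  p = (-3 - (4)·0.3659 - (3.4)·0.1335) / (9.4) = -0.5231
  q = (3 - (-2.4)·-0.5231 - (-4)·0.1335) / (9.4) = 0.2424
  r = (-3 - (3.3)·-0.5231 - (3.3)·0.2424) / (-9.6) = 0.2160
Change: (0.3636, -0.1235, 0.0825) → max |·| = 0.3636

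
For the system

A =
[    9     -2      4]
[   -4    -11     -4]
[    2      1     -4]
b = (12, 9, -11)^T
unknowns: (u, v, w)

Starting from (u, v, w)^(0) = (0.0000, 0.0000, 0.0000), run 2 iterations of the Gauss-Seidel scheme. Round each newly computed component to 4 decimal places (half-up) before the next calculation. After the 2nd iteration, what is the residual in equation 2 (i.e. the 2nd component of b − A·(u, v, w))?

Iteration 1:
  u = (12 - (-2)·0.0000 - (4)·0.0000) / (9) = 1.3333
  v = (9 - (-4)·1.3333 - (-4)·0.0000) / (-11) = -1.3030
  w = (-11 - (2)·1.3333 - (1)·-1.3030) / (-4) = 3.0909
Iteration 2:
  u = (12 - (-2)·-1.3030 - (4)·3.0909) / (9) = -0.3300
  v = (9 - (-4)·-0.3300 - (-4)·3.0909) / (-11) = -1.8221
  w = (-11 - (2)·-0.3300 - (1)·-1.8221) / (-4) = 2.1295
Residual b − A·x = (2.8078, -3.8451, 0.0001)

-3.8451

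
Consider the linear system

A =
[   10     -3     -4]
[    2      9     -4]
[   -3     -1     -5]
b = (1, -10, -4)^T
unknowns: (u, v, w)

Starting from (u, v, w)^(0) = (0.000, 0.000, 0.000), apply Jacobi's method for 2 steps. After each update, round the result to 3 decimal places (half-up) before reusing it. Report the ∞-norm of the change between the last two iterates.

Iteration 1:
  u = (1 - (-3)·0.000 - (-4)·0.000) / (10) = 0.100
  v = (-10 - (2)·0.000 - (-4)·0.000) / (9) = -1.111
  w = (-4 - (-3)·0.000 - (-1)·0.000) / (-5) = 0.800
Iteration 2:
  u = (1 - (-3)·-1.111 - (-4)·0.800) / (10) = 0.087
  v = (-10 - (2)·0.100 - (-4)·0.800) / (9) = -0.778
  w = (-4 - (-3)·0.100 - (-1)·-1.111) / (-5) = 0.962
Change: (-0.013, 0.333, 0.162) → max |·| = 0.333

0.333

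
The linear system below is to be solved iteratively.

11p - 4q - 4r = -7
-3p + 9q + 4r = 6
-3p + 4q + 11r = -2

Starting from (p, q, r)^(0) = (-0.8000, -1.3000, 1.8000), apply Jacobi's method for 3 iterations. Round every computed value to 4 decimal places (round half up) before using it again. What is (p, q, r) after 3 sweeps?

(-0.5191, 0.4861, -0.5634)

Iteration 1:
  p = (-7 - (-4)·-1.3000 - (-4)·1.8000) / (11) = -0.4545
  q = (6 - (-3)·-0.8000 - (4)·1.8000) / (9) = -0.4000
  r = (-2 - (-3)·-0.8000 - (4)·-1.3000) / (11) = 0.0727
Iteration 2:
  p = (-7 - (-4)·-0.4000 - (-4)·0.0727) / (11) = -0.7554
  q = (6 - (-3)·-0.4545 - (4)·0.0727) / (9) = 0.4829
  r = (-2 - (-3)·-0.4545 - (4)·-0.4000) / (11) = -0.1603
Iteration 3:
  p = (-7 - (-4)·0.4829 - (-4)·-0.1603) / (11) = -0.5191
  q = (6 - (-3)·-0.7554 - (4)·-0.1603) / (9) = 0.4861
  r = (-2 - (-3)·-0.7554 - (4)·0.4829) / (11) = -0.5634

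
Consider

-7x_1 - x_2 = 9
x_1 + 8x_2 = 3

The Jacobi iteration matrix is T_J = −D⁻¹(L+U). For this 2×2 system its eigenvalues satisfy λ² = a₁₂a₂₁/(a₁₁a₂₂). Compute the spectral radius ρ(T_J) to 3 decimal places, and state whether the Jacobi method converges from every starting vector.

a₁₂a₂₁/(a₁₁a₂₂) = (-1)·(1) / ((-7)·(8)) = 0.017857
ρ = √|0.017857| = √0.017857 = 0.134
ρ < 1, so Jacobi converges

0.134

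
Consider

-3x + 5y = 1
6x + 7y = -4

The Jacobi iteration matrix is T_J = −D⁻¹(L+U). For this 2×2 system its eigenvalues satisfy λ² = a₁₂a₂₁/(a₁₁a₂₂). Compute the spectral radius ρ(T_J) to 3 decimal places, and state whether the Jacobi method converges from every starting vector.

1.195

a₁₂a₂₁/(a₁₁a₂₂) = (5)·(6) / ((-3)·(7)) = -1.428571
ρ = √|-1.428571| = √1.428571 = 1.195
ρ > 1, so Jacobi diverges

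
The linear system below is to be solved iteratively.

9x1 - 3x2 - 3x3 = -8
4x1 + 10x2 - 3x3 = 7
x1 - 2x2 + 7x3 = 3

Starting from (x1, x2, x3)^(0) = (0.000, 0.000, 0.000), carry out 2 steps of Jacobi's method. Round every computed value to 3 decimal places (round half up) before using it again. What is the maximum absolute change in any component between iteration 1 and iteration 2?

0.484

Iteration 1:
  x1 = (-8 - (-3)·0.000 - (-3)·0.000) / (9) = -0.889
  x2 = (7 - (4)·0.000 - (-3)·0.000) / (10) = 0.700
  x3 = (3 - (1)·0.000 - (-2)·0.000) / (7) = 0.429
Iteration 2:
  x1 = (-8 - (-3)·0.700 - (-3)·0.429) / (9) = -0.513
  x2 = (7 - (4)·-0.889 - (-3)·0.429) / (10) = 1.184
  x3 = (3 - (1)·-0.889 - (-2)·0.700) / (7) = 0.756
Change: (0.376, 0.484, 0.327) → max |·| = 0.484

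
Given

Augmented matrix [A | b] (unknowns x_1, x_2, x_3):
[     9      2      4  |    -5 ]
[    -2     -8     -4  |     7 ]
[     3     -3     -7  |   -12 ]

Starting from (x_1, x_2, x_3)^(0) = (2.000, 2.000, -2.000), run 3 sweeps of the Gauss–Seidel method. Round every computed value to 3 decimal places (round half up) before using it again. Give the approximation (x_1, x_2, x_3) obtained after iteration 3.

(-1.027, -1.486, 1.911)

Iteration 1:
  x_1 = (-5 - (2)·2.000 - (4)·-2.000) / (9) = -0.111
  x_2 = (7 - (-2)·-0.111 - (-4)·-2.000) / (-8) = 0.153
  x_3 = (-12 - (3)·-0.111 - (-3)·0.153) / (-7) = 1.601
Iteration 2:
  x_1 = (-5 - (2)·0.153 - (4)·1.601) / (9) = -1.301
  x_2 = (7 - (-2)·-1.301 - (-4)·1.601) / (-8) = -1.350
  x_3 = (-12 - (3)·-1.301 - (-3)·-1.350) / (-7) = 1.735
Iteration 3:
  x_1 = (-5 - (2)·-1.350 - (4)·1.735) / (9) = -1.027
  x_2 = (7 - (-2)·-1.027 - (-4)·1.735) / (-8) = -1.486
  x_3 = (-12 - (3)·-1.027 - (-3)·-1.486) / (-7) = 1.911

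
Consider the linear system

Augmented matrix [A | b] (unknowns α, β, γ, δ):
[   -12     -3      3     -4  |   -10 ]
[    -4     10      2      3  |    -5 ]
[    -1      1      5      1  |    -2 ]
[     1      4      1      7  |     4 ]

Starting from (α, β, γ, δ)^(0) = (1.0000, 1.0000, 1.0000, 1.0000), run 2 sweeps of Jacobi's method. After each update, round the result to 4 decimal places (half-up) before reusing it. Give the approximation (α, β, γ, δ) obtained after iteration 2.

Iteration 1:
  α = (-10 - (-3)·1.0000 - (3)·1.0000 - (-4)·1.0000) / (-12) = 0.5000
  β = (-5 - (-4)·1.0000 - (2)·1.0000 - (3)·1.0000) / (10) = -0.6000
  γ = (-2 - (-1)·1.0000 - (1)·1.0000 - (1)·1.0000) / (5) = -0.6000
  δ = (4 - (1)·1.0000 - (4)·1.0000 - (1)·1.0000) / (7) = -0.2857
Iteration 2:
  α = (-10 - (-3)·-0.6000 - (3)·-0.6000 - (-4)·-0.2857) / (-12) = 0.9286
  β = (-5 - (-4)·0.5000 - (2)·-0.6000 - (3)·-0.2857) / (10) = -0.0943
  γ = (-2 - (-1)·0.5000 - (1)·-0.6000 - (1)·-0.2857) / (5) = -0.1229
  δ = (4 - (1)·0.5000 - (4)·-0.6000 - (1)·-0.6000) / (7) = 0.9286

(0.9286, -0.0943, -0.1229, 0.9286)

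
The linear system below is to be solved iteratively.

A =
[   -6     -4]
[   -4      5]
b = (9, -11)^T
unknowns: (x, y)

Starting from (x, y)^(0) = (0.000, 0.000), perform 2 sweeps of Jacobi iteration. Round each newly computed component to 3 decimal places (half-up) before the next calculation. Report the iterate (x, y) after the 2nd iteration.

Iteration 1:
  x = (9 - (-4)·0.000) / (-6) = -1.500
  y = (-11 - (-4)·0.000) / (5) = -2.200
Iteration 2:
  x = (9 - (-4)·-2.200) / (-6) = -0.033
  y = (-11 - (-4)·-1.500) / (5) = -3.400

(-0.033, -3.400)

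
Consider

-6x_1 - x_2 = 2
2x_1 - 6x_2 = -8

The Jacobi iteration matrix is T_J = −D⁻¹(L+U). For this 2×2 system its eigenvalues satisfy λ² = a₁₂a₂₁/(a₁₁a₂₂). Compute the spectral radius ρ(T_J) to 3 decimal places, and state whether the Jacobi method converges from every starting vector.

0.236

a₁₂a₂₁/(a₁₁a₂₂) = (-1)·(2) / ((-6)·(-6)) = -0.055556
ρ = √|-0.055556| = √0.055556 = 0.236
ρ < 1, so Jacobi converges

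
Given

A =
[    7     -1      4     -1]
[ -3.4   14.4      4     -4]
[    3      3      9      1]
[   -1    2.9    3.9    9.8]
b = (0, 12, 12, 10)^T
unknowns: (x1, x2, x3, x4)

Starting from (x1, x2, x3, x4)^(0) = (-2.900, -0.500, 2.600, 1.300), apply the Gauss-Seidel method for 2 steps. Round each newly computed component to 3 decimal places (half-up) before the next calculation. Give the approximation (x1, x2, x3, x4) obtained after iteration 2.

(-0.862, 0.242, 1.518, 0.257)

Iteration 1:
  x1 = (0 - (-1)·-0.500 - (4)·2.600 - (-1)·1.300) / (7) = -1.371
  x2 = (12 - (-3.4)·-1.371 - (4)·2.600 - (-4)·1.300) / (14.4) = 0.149
  x3 = (12 - (3)·-1.371 - (3)·0.149 - (1)·1.300) / (9) = 1.596
  x4 = (10 - (-1)·-1.371 - (2.9)·0.149 - (3.9)·1.596) / (9.8) = 0.201
Iteration 2:
  x1 = (0 - (-1)·0.149 - (4)·1.596 - (-1)·0.201) / (7) = -0.862
  x2 = (12 - (-3.4)·-0.862 - (4)·1.596 - (-4)·0.201) / (14.4) = 0.242
  x3 = (12 - (3)·-0.862 - (3)·0.242 - (1)·0.201) / (9) = 1.518
  x4 = (10 - (-1)·-0.862 - (2.9)·0.242 - (3.9)·1.518) / (9.8) = 0.257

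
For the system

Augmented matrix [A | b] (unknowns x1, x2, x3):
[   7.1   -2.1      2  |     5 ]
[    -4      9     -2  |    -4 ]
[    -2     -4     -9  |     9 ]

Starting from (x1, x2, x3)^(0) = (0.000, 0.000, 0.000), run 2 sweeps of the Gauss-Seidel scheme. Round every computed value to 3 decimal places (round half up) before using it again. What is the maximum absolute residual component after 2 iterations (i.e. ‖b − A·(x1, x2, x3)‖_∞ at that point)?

Iteration 1:
  x1 = (5 - (-2.1)·0.000 - (2)·0.000) / (7.1) = 0.704
  x2 = (-4 - (-4)·0.704 - (-2)·0.000) / (9) = -0.132
  x3 = (9 - (-2)·0.704 - (-4)·-0.132) / (-9) = -1.098
Iteration 2:
  x1 = (5 - (-2.1)·-0.132 - (2)·-1.098) / (7.1) = 0.974
  x2 = (-4 - (-4)·0.974 - (-2)·-1.098) / (9) = -0.256
  x3 = (9 - (-2)·0.974 - (-4)·-0.256) / (-9) = -1.103
Residual b − A·x = (-0.247, -0.006, -0.003); ∞-norm = 0.247

0.247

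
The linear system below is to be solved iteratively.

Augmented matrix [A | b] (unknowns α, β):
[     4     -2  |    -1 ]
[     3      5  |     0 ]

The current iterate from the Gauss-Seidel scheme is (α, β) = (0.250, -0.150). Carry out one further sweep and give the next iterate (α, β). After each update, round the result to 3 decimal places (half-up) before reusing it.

(-0.325, 0.195)

One sweep:
  α = (-1 - (-2)·-0.150) / (4) = -0.325
  β = (0 - (3)·-0.325) / (5) = 0.195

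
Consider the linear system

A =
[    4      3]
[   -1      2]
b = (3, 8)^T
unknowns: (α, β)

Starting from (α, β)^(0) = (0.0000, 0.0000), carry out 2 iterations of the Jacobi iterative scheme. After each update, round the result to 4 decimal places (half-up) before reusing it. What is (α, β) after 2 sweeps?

Iteration 1:
  α = (3 - (3)·0.0000) / (4) = 0.7500
  β = (8 - (-1)·0.0000) / (2) = 4.0000
Iteration 2:
  α = (3 - (3)·4.0000) / (4) = -2.2500
  β = (8 - (-1)·0.7500) / (2) = 4.3750

(-2.2500, 4.3750)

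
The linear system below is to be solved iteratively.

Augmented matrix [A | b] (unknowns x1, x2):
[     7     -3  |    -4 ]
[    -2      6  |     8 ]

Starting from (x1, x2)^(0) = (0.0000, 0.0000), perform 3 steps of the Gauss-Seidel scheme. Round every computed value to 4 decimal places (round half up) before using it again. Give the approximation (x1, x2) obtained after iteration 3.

Iteration 1:
  x1 = (-4 - (-3)·0.0000) / (7) = -0.5714
  x2 = (8 - (-2)·-0.5714) / (6) = 1.1429
Iteration 2:
  x1 = (-4 - (-3)·1.1429) / (7) = -0.0816
  x2 = (8 - (-2)·-0.0816) / (6) = 1.3061
Iteration 3:
  x1 = (-4 - (-3)·1.3061) / (7) = -0.0117
  x2 = (8 - (-2)·-0.0117) / (6) = 1.3294

(-0.0117, 1.3294)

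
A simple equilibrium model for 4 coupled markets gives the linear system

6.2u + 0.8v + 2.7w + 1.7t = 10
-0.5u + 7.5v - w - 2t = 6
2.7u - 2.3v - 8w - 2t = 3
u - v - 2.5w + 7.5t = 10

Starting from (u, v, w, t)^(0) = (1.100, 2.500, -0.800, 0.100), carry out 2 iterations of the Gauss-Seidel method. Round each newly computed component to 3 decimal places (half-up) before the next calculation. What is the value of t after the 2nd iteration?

1.128

Iteration 1:
  u = (10 - (0.8)·2.500 - (2.7)·-0.800 - (1.7)·0.100) / (6.2) = 1.611
  v = (6 - (-0.5)·1.611 - (-1)·-0.800 - (-2)·0.100) / (7.5) = 0.827
  w = (3 - (2.7)·1.611 - (-2.3)·0.827 - (-2)·0.100) / (-8) = -0.094
  t = (10 - (1)·1.611 - (-1)·0.827 - (-2.5)·-0.094) / (7.5) = 1.197
Iteration 2:
  u = (10 - (0.8)·0.827 - (2.7)·-0.094 - (1.7)·1.197) / (6.2) = 1.219
  v = (6 - (-0.5)·1.219 - (-1)·-0.094 - (-2)·1.197) / (7.5) = 1.188
  w = (3 - (2.7)·1.219 - (-2.3)·1.188 - (-2)·1.197) / (-8) = -0.604
  t = (10 - (1)·1.219 - (-1)·1.188 - (-2.5)·-0.604) / (7.5) = 1.128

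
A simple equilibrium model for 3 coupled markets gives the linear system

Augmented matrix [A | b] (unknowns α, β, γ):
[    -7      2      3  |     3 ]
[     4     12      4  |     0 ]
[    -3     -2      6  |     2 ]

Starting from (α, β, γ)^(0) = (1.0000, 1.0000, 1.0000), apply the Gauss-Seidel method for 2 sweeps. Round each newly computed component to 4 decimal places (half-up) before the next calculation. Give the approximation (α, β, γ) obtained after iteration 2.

Iteration 1:
  α = (3 - (2)·1.0000 - (3)·1.0000) / (-7) = 0.2857
  β = (0 - (4)·0.2857 - (4)·1.0000) / (12) = -0.4286
  γ = (2 - (-3)·0.2857 - (-2)·-0.4286) / (6) = 0.3333
Iteration 2:
  α = (3 - (2)·-0.4286 - (3)·0.3333) / (-7) = -0.4082
  β = (0 - (4)·-0.4082 - (4)·0.3333) / (12) = 0.0250
  γ = (2 - (-3)·-0.4082 - (-2)·0.0250) / (6) = 0.1376

(-0.4082, 0.0250, 0.1376)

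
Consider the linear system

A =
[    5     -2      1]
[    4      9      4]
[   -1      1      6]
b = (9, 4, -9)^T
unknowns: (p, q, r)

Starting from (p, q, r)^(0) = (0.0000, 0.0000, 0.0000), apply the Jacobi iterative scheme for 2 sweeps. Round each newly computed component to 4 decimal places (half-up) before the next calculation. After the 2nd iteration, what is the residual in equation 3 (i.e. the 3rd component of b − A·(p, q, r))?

Iteration 1:
  p = (9 - (-2)·0.0000 - (1)·0.0000) / (5) = 1.8000
  q = (4 - (4)·0.0000 - (4)·0.0000) / (9) = 0.4444
  r = (-9 - (-1)·0.0000 - (1)·0.0000) / (6) = -1.5000
Iteration 2:
  p = (9 - (-2)·0.4444 - (1)·-1.5000) / (5) = 2.2778
  q = (4 - (4)·1.8000 - (4)·-1.5000) / (9) = 0.3111
  r = (-9 - (-1)·1.8000 - (1)·0.4444) / (6) = -1.2741
Residual b − A·x = (-0.4927, -2.8147, 0.6113)

0.6113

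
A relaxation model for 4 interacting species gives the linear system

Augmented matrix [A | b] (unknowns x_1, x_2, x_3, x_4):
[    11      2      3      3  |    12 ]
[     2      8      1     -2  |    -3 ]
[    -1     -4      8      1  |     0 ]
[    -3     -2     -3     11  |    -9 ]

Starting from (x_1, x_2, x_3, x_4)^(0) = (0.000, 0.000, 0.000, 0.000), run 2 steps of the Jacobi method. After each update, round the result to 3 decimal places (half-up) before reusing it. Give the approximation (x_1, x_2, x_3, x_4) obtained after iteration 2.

Iteration 1:
  x_1 = (12 - (2)·0.000 - (3)·0.000 - (3)·0.000) / (11) = 1.091
  x_2 = (-3 - (2)·0.000 - (1)·0.000 - (-2)·0.000) / (8) = -0.375
  x_3 = (0 - (-1)·0.000 - (-4)·0.000 - (1)·0.000) / (8) = 0.000
  x_4 = (-9 - (-3)·0.000 - (-2)·0.000 - (-3)·0.000) / (11) = -0.818
Iteration 2:
  x_1 = (12 - (2)·-0.375 - (3)·0.000 - (3)·-0.818) / (11) = 1.382
  x_2 = (-3 - (2)·1.091 - (1)·0.000 - (-2)·-0.818) / (8) = -0.852
  x_3 = (0 - (-1)·1.091 - (-4)·-0.375 - (1)·-0.818) / (8) = 0.051
  x_4 = (-9 - (-3)·1.091 - (-2)·-0.375 - (-3)·0.000) / (11) = -0.589

(1.382, -0.852, 0.051, -0.589)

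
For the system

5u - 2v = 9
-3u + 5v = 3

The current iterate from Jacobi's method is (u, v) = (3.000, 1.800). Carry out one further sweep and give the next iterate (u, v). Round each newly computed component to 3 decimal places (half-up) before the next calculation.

(2.520, 2.400)

One sweep:
  u = (9 - (-2)·1.800) / (5) = 2.520
  v = (3 - (-3)·3.000) / (5) = 2.400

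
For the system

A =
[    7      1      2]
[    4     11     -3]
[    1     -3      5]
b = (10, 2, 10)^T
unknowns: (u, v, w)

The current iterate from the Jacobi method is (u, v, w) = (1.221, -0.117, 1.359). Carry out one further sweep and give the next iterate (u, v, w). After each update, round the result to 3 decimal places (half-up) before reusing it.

One sweep:
  u = (10 - (1)·-0.117 - (2)·1.359) / (7) = 1.057
  v = (2 - (4)·1.221 - (-3)·1.359) / (11) = 0.108
  w = (10 - (1)·1.221 - (-3)·-0.117) / (5) = 1.686

(1.057, 0.108, 1.686)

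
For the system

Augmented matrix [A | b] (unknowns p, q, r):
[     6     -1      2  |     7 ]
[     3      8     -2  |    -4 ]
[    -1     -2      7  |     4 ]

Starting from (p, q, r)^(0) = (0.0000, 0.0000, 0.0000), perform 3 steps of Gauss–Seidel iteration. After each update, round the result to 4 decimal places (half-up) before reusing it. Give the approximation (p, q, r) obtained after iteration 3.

(0.8854, -0.7089, 0.4954)

Iteration 1:
  p = (7 - (-1)·0.0000 - (2)·0.0000) / (6) = 1.1667
  q = (-4 - (3)·1.1667 - (-2)·0.0000) / (8) = -0.9375
  r = (4 - (-1)·1.1667 - (-2)·-0.9375) / (7) = 0.4702
Iteration 2:
  p = (7 - (-1)·-0.9375 - (2)·0.4702) / (6) = 0.8537
  q = (-4 - (3)·0.8537 - (-2)·0.4702) / (8) = -0.7026
  r = (4 - (-1)·0.8537 - (-2)·-0.7026) / (7) = 0.4926
Iteration 3:
  p = (7 - (-1)·-0.7026 - (2)·0.4926) / (6) = 0.8854
  q = (-4 - (3)·0.8854 - (-2)·0.4926) / (8) = -0.7089
  r = (4 - (-1)·0.8854 - (-2)·-0.7089) / (7) = 0.4954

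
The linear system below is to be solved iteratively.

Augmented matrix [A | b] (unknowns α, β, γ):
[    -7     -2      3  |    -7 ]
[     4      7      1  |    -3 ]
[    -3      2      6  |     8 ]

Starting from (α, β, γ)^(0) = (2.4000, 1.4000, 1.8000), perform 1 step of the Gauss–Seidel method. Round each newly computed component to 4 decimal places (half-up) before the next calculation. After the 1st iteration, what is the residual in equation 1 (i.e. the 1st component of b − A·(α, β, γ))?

-7.8654

Iteration 1:
  α = (-7 - (-2)·1.4000 - (3)·1.8000) / (-7) = 1.3714
  β = (-3 - (4)·1.3714 - (1)·1.8000) / (7) = -1.4694
  γ = (8 - (-3)·1.3714 - (2)·-1.4694) / (6) = 2.5088
Residual b − A·x = (-7.8654, -0.7086, 0.0002)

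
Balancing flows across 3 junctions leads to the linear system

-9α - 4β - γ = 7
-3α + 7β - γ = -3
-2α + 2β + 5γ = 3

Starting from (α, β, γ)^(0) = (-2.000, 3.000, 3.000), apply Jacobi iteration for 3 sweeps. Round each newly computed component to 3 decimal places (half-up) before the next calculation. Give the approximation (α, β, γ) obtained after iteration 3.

Iteration 1:
  α = (7 - (-4)·3.000 - (-1)·3.000) / (-9) = -2.444
  β = (-3 - (-3)·-2.000 - (-1)·3.000) / (7) = -0.857
  γ = (3 - (-2)·-2.000 - (2)·3.000) / (5) = -1.400
Iteration 2:
  α = (7 - (-4)·-0.857 - (-1)·-1.400) / (-9) = -0.241
  β = (-3 - (-3)·-2.444 - (-1)·-1.400) / (7) = -1.676
  γ = (3 - (-2)·-2.444 - (2)·-0.857) / (5) = -0.035
Iteration 3:
  α = (7 - (-4)·-1.676 - (-1)·-0.035) / (-9) = -0.029
  β = (-3 - (-3)·-0.241 - (-1)·-0.035) / (7) = -0.537
  γ = (3 - (-2)·-0.241 - (2)·-1.676) / (5) = 1.174

(-0.029, -0.537, 1.174)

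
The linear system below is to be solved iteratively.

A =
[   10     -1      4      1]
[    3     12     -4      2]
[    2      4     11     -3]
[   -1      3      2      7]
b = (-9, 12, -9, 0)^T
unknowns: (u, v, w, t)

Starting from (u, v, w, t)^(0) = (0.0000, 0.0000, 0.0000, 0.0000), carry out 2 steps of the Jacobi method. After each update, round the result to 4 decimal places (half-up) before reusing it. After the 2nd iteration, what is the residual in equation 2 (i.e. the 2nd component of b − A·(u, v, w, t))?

Iteration 1:
  u = (-9 - (-1)·0.0000 - (4)·0.0000 - (1)·0.0000) / (10) = -0.9000
  v = (12 - (3)·0.0000 - (-4)·0.0000 - (2)·0.0000) / (12) = 1.0000
  w = (-9 - (2)·0.0000 - (4)·0.0000 - (-3)·0.0000) / (11) = -0.8182
  t = (0 - (-1)·0.0000 - (3)·0.0000 - (2)·0.0000) / (7) = 0.0000
Iteration 2:
  u = (-9 - (-1)·1.0000 - (4)·-0.8182 - (1)·0.0000) / (10) = -0.4727
  v = (12 - (3)·-0.9000 - (-4)·-0.8182 - (2)·0.0000) / (12) = 0.9523
  w = (-9 - (2)·-0.9000 - (4)·1.0000 - (-3)·0.0000) / (11) = -1.0182
  t = (0 - (-1)·-0.9000 - (3)·1.0000 - (2)·-0.8182) / (7) = -0.3234
Residual b − A·x = (1.0755, -1.4355, -1.6338, 0.9706)

-1.4355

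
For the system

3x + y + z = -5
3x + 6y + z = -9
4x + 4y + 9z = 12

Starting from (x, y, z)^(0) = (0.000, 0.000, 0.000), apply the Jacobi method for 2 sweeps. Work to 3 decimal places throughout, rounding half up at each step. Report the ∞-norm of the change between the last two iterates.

Iteration 1:
  x = (-5 - (1)·0.000 - (1)·0.000) / (3) = -1.667
  y = (-9 - (3)·0.000 - (1)·0.000) / (6) = -1.500
  z = (12 - (4)·0.000 - (4)·0.000) / (9) = 1.333
Iteration 2:
  x = (-5 - (1)·-1.500 - (1)·1.333) / (3) = -1.611
  y = (-9 - (3)·-1.667 - (1)·1.333) / (6) = -0.889
  z = (12 - (4)·-1.667 - (4)·-1.500) / (9) = 2.741
Change: (0.056, 0.611, 1.408) → max |·| = 1.408

1.408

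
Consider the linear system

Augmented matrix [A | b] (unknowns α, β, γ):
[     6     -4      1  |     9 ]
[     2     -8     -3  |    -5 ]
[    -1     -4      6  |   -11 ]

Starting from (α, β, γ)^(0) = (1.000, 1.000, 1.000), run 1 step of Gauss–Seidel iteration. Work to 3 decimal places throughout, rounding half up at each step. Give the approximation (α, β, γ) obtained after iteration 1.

(2.000, 0.750, -1.000)

Iteration 1:
  α = (9 - (-4)·1.000 - (1)·1.000) / (6) = 2.000
  β = (-5 - (2)·2.000 - (-3)·1.000) / (-8) = 0.750
  γ = (-11 - (-1)·2.000 - (-4)·0.750) / (6) = -1.000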